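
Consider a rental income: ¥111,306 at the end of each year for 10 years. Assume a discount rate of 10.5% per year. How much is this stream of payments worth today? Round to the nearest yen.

This is an ordinary annuity: 10 payments of ¥111,306 at the end of each year.
Periodic rate r = 0.105 per year.
PV = PMT × [(1 − (1+r)^−n)/r] = 111,306 × [1 − (1+r)^−10] / r = ¥669,480

¥669,480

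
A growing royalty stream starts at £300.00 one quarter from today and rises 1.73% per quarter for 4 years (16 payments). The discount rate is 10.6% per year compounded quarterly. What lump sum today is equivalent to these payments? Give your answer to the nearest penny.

Periodic rate r = 0.106/4 per quarter; n is counted in quarters.
Growing ordinary annuity: PV = PMT₁ × [1 − ((1+g)/(1+r))^n] / (r − g) = 300 × [1 − ((1+0.0173)/(1+r))^16] / (r − 0.0173) = £4,374.54.

£4,374.54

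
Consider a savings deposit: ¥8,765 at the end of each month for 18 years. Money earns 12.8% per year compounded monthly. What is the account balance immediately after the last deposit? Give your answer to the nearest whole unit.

This is an ordinary annuity: 216 deposits of ¥8,765 at the end of each month.
Periodic rate r = 0.128/12 per month; n is counted in months.
FV = PMT × [((1+r)^n − 1)/r] = 8,765 × [(1+r)^216 − 1] / r = ¥7,307,311

¥7,307,311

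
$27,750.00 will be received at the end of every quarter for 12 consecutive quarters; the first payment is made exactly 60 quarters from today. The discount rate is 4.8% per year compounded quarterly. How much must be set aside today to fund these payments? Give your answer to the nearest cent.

$152,576.91

Ordinary annuity of 12 payments, first payment at period 60.
Periodic rate r = 0.048/4 per quarter; n is counted in quarters.
The ordinary-annuity PV formula values the stream one period before the first payment (period 59); discount that back 59 periods:
PV₀ = 27,750 × [1 − (1+r)^−12] / r × (1+r)^−59 = $152,576.91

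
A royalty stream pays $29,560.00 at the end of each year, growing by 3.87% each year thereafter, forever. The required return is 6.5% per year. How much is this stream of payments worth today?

Periodic rate r = 0.065 per year.
Growing perpetuity (Gordon): PV = PMT₁ / (r − g) = 29,560 / (r − 0.0387) = $1,123,954.37.

$1,123,954.37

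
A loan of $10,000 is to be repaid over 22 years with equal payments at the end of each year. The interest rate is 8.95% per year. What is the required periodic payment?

$1,055.06

Level ordinary annuity; solve PV = PMT × [(1 − (1+r)^−n)/r] for PMT.
Periodic rate r = 0.0895 per year.
With n = 22: PMT = 10,000 / ([(1 − (1+r)^−n)/r]) = $1,055.06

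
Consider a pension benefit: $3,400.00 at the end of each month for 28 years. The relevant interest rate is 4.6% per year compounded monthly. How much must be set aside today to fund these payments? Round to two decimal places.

This is an ordinary annuity: 336 payments of $3,400.00 at the end of each month.
Periodic rate r = 0.046/12 per month; n is counted in months.
PV = PMT × [(1 − (1+r)^−n)/r] = 3,400 × [1 − (1+r)^−336] / r = $641,711.37

$641,711.37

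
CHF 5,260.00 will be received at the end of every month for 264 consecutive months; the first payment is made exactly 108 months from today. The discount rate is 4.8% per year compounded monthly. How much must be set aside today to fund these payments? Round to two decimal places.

Ordinary annuity of 264 payments, first payment at period 108.
Periodic rate r = 0.048/12 per month; n is counted in months.
The ordinary-annuity PV formula values the stream one period before the first payment (period 107); discount that back 107 periods:
PV₀ = 5,260 × [1 − (1+r)^−264] / r × (1+r)^−107 = CHF 558,831.64

CHF 558,831.64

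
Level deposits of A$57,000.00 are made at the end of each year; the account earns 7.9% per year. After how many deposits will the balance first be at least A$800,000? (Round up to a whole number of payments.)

10 payments

Periodic rate r = 0.079 per year.
Ordinary annuity FV: 800,000 = 57,000 × [((1+r)^n − 1)/r].
(1+r)^n = 1 + 800,000 × r / 57,000, so n = ln(1 + 800,000·r/57,000) / ln(1+r) = 9.81.
Round up to a whole number of payments: n = 10.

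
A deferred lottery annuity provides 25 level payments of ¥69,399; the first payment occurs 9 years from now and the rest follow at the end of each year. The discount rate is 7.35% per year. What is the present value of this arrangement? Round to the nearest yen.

¥444,457

Ordinary annuity of 25 payments, first payment at period 9.
Periodic rate r = 0.0735 per year.
The ordinary-annuity PV formula values the stream one period before the first payment (period 8); discount that back 8 periods:
PV₀ = 69,399 × [1 − (1+r)^−25] / r × (1+r)^−8 = ¥444,457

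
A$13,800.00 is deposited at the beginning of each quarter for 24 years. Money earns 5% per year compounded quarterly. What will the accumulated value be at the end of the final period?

A$2,565,924.70

This is an annuity due: 96 deposits of A$13,800.00 at the beginning of each quarter.
Periodic rate r = 0.05/4 per quarter; n is counted in quarters.
FV = PMT × [((1+r)^n − 1)/r] × (1+r) = 13,800 × [(1+r)^96 − 1] / r × (1+r) = A$2,565,924.70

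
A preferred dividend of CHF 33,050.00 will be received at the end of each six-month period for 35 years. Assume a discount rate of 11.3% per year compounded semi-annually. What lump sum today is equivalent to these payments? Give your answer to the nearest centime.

CHF 572,474.51

This is an ordinary annuity: 70 payments of CHF 33,050.00 at the end of each six-month period.
Periodic rate r = 0.113/2 per half-year; n is counted in half-years.
PV = PMT × [(1 − (1+r)^−n)/r] = 33,050 × [1 − (1+r)^−70] / r = CHF 572,474.51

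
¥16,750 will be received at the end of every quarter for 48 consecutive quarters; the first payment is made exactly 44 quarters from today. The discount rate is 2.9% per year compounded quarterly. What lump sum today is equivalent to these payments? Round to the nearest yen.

Ordinary annuity of 48 payments, first payment at period 44.
Periodic rate r = 0.029/4 per quarter; n is counted in quarters.
The ordinary-annuity PV formula values the stream one period before the first payment (period 43); discount that back 43 periods:
PV₀ = 16,750 × [1 − (1+r)^−48] / r × (1+r)^−43 = ¥496,207

¥496,207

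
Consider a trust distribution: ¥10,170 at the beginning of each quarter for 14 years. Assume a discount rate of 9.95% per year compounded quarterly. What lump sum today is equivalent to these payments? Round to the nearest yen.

¥313,172

This is an annuity due: 56 payments of ¥10,170 at the beginning of each quarter.
Periodic rate r = 0.0995/4 per quarter; n is counted in quarters.
PV = PMT × [(1 − (1+r)^−n)/r] × (1+r) = 10,170 × [1 − (1+r)^−56] / r × (1+r) = ¥313,172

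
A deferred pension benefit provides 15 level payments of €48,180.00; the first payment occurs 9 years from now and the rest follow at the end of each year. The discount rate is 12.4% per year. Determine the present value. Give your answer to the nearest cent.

Ordinary annuity of 15 payments, first payment at period 9.
Periodic rate r = 0.124 per year.
The ordinary-annuity PV formula values the stream one period before the first payment (period 8); discount that back 8 periods:
PV₀ = 48,180 × [1 − (1+r)^−15] / r × (1+r)^−8 = €126,102.59

€126,102.59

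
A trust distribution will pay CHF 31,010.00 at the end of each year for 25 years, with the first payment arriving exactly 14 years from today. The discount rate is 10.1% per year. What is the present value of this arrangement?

Ordinary annuity of 25 payments, first payment at period 14.
Periodic rate r = 0.101 per year.
The ordinary-annuity PV formula values the stream one period before the first payment (period 13); discount that back 13 periods:
PV₀ = 31,010 × [1 − (1+r)^−25] / r × (1+r)^−13 = CHF 79,961.37

CHF 79,961.37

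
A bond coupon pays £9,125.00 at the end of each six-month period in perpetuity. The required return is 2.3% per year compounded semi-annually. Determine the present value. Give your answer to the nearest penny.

Periodic rate r = 0.023/2 per half-year.
Level perpetuity: PV = PMT / r = 9,125 / (0.023/2) = £793,478.26.

£793,478.26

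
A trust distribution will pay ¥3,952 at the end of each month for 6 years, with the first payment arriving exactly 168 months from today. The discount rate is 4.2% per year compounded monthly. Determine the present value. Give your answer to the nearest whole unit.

¥140,122

Ordinary annuity of 72 payments, first payment at period 168.
Periodic rate r = 0.042/12 per month; n is counted in months.
The ordinary-annuity PV formula values the stream one period before the first payment (period 167); discount that back 167 periods:
PV₀ = 3,952 × [1 − (1+r)^−72] / r × (1+r)^−167 = ¥140,122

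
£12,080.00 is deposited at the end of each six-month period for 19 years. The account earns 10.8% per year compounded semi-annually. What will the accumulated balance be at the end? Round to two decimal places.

This is an ordinary annuity: 38 deposits of £12,080.00 at the end of each six-month period.
Periodic rate r = 0.108/2 per half-year; n is counted in half-years.
FV = PMT × [((1+r)^n − 1)/r] = 12,080 × [(1+r)^38 − 1] / r = £1,426,799.56

£1,426,799.56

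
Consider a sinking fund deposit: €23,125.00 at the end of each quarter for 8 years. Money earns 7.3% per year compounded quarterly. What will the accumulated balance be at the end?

€993,146.46

This is an ordinary annuity: 32 deposits of €23,125.00 at the end of each quarter.
Periodic rate r = 0.073/4 per quarter; n is counted in quarters.
FV = PMT × [((1+r)^n − 1)/r] = 23,125 × [(1+r)^32 − 1] / r = €993,146.46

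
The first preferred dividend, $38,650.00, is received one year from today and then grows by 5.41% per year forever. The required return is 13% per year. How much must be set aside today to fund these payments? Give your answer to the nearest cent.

Periodic rate r = 0.13 per year.
Growing perpetuity (Gordon): PV = PMT₁ / (r − g) = 38,650 / (r − 0.0541) = $509,222.66.

$509,222.66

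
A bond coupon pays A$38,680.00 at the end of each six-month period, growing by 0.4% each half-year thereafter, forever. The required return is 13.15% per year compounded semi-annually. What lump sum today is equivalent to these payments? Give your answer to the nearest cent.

Periodic rate r = 0.1315/2 per half-year.
Growing perpetuity (Gordon): PV = PMT₁ / (r − g) = 38,680 / (r − 0.004) = A$626,396.76.

A$626,396.76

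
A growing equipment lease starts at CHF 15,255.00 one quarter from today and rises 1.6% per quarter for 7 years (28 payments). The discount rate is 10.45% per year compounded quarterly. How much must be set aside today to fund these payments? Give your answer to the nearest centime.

CHF 365,278.20

Periodic rate r = 0.1045/4 per quarter; n is counted in quarters.
Growing ordinary annuity: PV = PMT₁ × [1 − ((1+g)/(1+r))^n] / (r − g) = 15,255 × [1 − ((1+0.016)/(1+r))^28] / (r − 0.016) = CHF 365,278.20.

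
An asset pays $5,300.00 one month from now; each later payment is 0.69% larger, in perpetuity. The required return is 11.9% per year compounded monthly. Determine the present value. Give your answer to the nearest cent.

Periodic rate r = 0.119/12 per month.
Growing perpetuity (Gordon): PV = PMT₁ / (r − g) = 5,300 / (r − 0.0069) = $1,756,906.08.

$1,756,906.08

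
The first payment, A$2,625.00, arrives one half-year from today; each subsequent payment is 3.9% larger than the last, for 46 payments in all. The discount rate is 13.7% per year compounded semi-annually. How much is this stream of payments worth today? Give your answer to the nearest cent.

Periodic rate r = 0.137/2 per half-year; n is counted in half-years.
Growing ordinary annuity: PV = PMT₁ × [1 − ((1+g)/(1+r))^n] / (r − g) = 2,625 × [1 − ((1+0.039)/(1+r))^46] / (r − 0.039) = A$64,436.29.

A$64,436.29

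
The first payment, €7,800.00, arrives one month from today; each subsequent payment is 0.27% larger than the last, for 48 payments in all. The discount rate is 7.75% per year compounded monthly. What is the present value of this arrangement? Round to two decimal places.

€341,146.35

Periodic rate r = 0.0775/12 per month; n is counted in months.
Growing ordinary annuity: PV = PMT₁ × [1 − ((1+g)/(1+r))^n] / (r − g) = 7,800 × [1 − ((1+0.0027)/(1+r))^48] / (r − 0.0027) = €341,146.35.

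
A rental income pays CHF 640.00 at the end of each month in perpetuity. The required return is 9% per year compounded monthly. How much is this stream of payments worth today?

Periodic rate r = 0.09/12 per month.
Level perpetuity: PV = PMT / r = 640 / (0.09/12) = CHF 85,333.33.

CHF 85,333.33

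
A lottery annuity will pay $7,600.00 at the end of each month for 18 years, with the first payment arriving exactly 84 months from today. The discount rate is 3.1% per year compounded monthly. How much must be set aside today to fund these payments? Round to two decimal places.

Ordinary annuity of 216 payments, first payment at period 84.
Periodic rate r = 0.031/12 per month; n is counted in months.
The ordinary-annuity PV formula values the stream one period before the first payment (period 83); discount that back 83 periods:
PV₀ = 7,600 × [1 − (1+r)^−216] / r × (1+r)^−83 = $1,014,613.15

$1,014,613.15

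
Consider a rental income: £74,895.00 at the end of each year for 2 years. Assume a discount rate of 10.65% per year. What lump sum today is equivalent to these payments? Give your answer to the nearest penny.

£128,858.02

This is an ordinary annuity: 2 payments of £74,895.00 at the end of each year.
Periodic rate r = 0.1065 per year.
PV = PMT × [(1 − (1+r)^−n)/r] = 74,895 × [1 − (1+r)^−2] / r = £128,858.02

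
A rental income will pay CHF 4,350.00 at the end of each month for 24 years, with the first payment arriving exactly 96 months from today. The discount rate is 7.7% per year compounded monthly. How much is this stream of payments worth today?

Ordinary annuity of 288 payments, first payment at period 96.
Periodic rate r = 0.077/12 per month; n is counted in months.
The ordinary-annuity PV formula values the stream one period before the first payment (period 95); discount that back 95 periods:
PV₀ = 4,350 × [1 − (1+r)^−288] / r × (1+r)^−95 = CHF 310,705.39

CHF 310,705.39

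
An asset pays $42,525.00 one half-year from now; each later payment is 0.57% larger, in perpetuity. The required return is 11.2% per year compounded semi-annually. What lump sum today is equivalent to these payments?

$845,427.44

Periodic rate r = 0.112/2 per half-year.
Growing perpetuity (Gordon): PV = PMT₁ / (r − g) = 42,525 / (r − 0.0057) = $845,427.44.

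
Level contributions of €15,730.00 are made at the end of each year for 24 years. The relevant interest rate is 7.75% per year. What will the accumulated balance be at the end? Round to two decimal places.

€1,014,455.85

This is an ordinary annuity: 24 deposits of €15,730.00 at the end of each year.
Periodic rate r = 0.0775 per year.
FV = PMT × [((1+r)^n − 1)/r] = 15,730 × [(1+r)^24 − 1] / r = €1,014,455.85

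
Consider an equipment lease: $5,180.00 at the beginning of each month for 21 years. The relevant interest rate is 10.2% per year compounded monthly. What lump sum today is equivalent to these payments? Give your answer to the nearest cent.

$541,770.32

This is an annuity due: 252 payments of $5,180.00 at the beginning of each month.
Periodic rate r = 0.102/12 per month; n is counted in months.
PV = PMT × [(1 − (1+r)^−n)/r] × (1+r) = 5,180 × [1 − (1+r)^−252] / r × (1+r) = $541,770.32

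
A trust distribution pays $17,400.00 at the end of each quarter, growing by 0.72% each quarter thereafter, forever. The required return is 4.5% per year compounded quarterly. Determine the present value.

$4,296,296.30

Periodic rate r = 0.045/4 per quarter.
Growing perpetuity (Gordon): PV = PMT₁ / (r − g) = 17,400 / (r − 0.0072) = $4,296,296.30.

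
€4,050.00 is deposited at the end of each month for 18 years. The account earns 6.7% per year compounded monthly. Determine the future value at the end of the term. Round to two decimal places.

This is an ordinary annuity: 216 deposits of €4,050.00 at the end of each month.
Periodic rate r = 0.067/12 per month; n is counted in months.
FV = PMT × [((1+r)^n − 1)/r] = 4,050 × [(1+r)^216 − 1] / r = €1,689,330.69

€1,689,330.69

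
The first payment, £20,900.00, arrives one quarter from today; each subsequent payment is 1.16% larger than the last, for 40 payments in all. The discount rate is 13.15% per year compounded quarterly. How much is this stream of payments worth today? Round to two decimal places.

Periodic rate r = 0.1315/4 per quarter; n is counted in quarters.
Growing ordinary annuity: PV = PMT₁ × [1 − ((1+g)/(1+r))^n] / (r − g) = 20,900 × [1 − ((1+0.0116)/(1+r))^40] / (r − 0.0116) = £555,087.43.

£555,087.43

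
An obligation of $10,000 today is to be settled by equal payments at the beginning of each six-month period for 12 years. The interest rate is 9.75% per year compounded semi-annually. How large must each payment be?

Level annuity due; solve PV = PMT × [(1 − (1+r)^−n)/r] × (1+r) for PMT.
Periodic rate r = 0.0975/2 per half-year; n is counted in half-years.
With n = 24: PMT = 10,000 / ([(1 − (1+r)^−n)/r] × (1+r)) = $682.64

$682.64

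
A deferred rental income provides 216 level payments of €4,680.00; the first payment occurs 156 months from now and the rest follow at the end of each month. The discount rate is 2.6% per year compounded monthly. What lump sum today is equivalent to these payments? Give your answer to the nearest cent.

€576,725.83

Ordinary annuity of 216 payments, first payment at period 156.
Periodic rate r = 0.026/12 per month; n is counted in months.
The ordinary-annuity PV formula values the stream one period before the first payment (period 155); discount that back 155 periods:
PV₀ = 4,680 × [1 − (1+r)^−216] / r × (1+r)^−155 = €576,725.83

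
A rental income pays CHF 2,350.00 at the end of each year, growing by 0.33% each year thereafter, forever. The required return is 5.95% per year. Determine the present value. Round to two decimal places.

CHF 41,814.95

Periodic rate r = 0.0595 per year.
Growing perpetuity (Gordon): PV = PMT₁ / (r − g) = 2,350 / (r − 0.0033) = CHF 41,814.95.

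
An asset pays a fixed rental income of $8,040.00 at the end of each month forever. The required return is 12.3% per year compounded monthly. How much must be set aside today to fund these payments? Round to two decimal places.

$784,390.24

Periodic rate r = 0.123/12 per month.
Level perpetuity: PV = PMT / r = 8,040 / (0.123/12) = $784,390.24.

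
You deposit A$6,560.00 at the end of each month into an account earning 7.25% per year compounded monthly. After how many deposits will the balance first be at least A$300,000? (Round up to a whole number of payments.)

41 payments

Periodic rate r = 0.0725/12 per month; n is counted in months.
Ordinary annuity FV: 300,000 = 6,560 × [((1+r)^n − 1)/r].
(1+r)^n = 1 + 300,000 × r / 6,560, so n = ln(1 + 300,000·r/6,560) / ln(1+r) = 40.50.
Round up to a whole number of payments: n = 41.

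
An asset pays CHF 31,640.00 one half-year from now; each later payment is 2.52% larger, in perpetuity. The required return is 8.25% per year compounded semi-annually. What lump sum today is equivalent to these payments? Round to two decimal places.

CHF 1,971,339.56

Periodic rate r = 0.0825/2 per half-year.
Growing perpetuity (Gordon): PV = PMT₁ / (r − g) = 31,640 / (r − 0.0252) = CHF 1,971,339.56.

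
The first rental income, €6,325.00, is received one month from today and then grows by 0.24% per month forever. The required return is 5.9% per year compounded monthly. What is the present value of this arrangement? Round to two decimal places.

Periodic rate r = 0.059/12 per month.
Growing perpetuity (Gordon): PV = PMT₁ / (r − g) = 6,325 / (r − 0.0024) = €2,513,245.03.

€2,513,245.03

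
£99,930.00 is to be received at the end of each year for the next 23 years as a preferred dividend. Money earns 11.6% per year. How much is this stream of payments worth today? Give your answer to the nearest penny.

£792,447.67

This is an ordinary annuity: 23 payments of £99,930.00 at the end of each year.
Periodic rate r = 0.116 per year.
PV = PMT × [(1 − (1+r)^−n)/r] = 99,930 × [1 − (1+r)^−23] / r = £792,447.67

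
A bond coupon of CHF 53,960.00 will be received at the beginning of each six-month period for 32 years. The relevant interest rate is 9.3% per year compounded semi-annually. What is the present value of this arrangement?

CHF 1,148,161.24

This is an annuity due: 64 payments of CHF 53,960.00 at the beginning of each six-month period.
Periodic rate r = 0.093/2 per half-year; n is counted in half-years.
PV = PMT × [(1 − (1+r)^−n)/r] × (1+r) = 53,960 × [1 − (1+r)^−64] / r × (1+r) = CHF 1,148,161.24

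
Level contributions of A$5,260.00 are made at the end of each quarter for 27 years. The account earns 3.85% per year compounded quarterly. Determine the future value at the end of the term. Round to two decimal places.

This is an ordinary annuity: 108 deposits of A$5,260.00 at the end of each quarter.
Periodic rate r = 0.0385/4 per quarter; n is counted in quarters.
FV = PMT × [((1+r)^n − 1)/r] = 5,260 × [(1+r)^108 − 1] / r = A$991,219.76

A$991,219.76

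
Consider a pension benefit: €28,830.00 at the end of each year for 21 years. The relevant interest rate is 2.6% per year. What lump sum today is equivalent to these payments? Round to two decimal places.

€462,036.17

This is an ordinary annuity: 21 payments of €28,830.00 at the end of each year.
Periodic rate r = 0.026 per year.
PV = PMT × [(1 − (1+r)^−n)/r] = 28,830 × [1 − (1+r)^−21] / r = €462,036.17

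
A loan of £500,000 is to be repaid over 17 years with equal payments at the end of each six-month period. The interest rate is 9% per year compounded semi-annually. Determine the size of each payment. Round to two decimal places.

Level ordinary annuity; solve PV = PMT × [(1 − (1+r)^−n)/r] for PMT.
Periodic rate r = 0.09/2 per half-year; n is counted in half-years.
With n = 34: PMT = 500,000 / ([(1 − (1+r)^−n)/r]) = £28,990.96

£28,990.96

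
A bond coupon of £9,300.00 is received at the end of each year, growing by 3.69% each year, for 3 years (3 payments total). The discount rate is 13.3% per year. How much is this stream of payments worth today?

£22,595.28

Periodic rate r = 0.133 per year.
Growing ordinary annuity: PV = PMT₁ × [1 − ((1+g)/(1+r))^n] / (r − g) = 9,300 × [1 − ((1+0.0369)/(1+r))^3] / (r − 0.0369) = £22,595.28.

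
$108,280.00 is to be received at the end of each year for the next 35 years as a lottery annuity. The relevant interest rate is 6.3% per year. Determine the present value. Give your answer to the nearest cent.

$1,516,174.94

This is an ordinary annuity: 35 payments of $108,280.00 at the end of each year.
Periodic rate r = 0.063 per year.
PV = PMT × [(1 − (1+r)^−n)/r] = 108,280 × [1 − (1+r)^−35] / r = $1,516,174.94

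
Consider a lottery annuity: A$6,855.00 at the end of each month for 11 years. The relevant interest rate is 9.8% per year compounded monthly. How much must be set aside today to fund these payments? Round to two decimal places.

This is an ordinary annuity: 132 payments of A$6,855.00 at the end of each month.
Periodic rate r = 0.098/12 per month; n is counted in months.
PV = PMT × [(1 − (1+r)^−n)/r] = 6,855 × [1 − (1+r)^−132] / r = A$552,511.55

A$552,511.55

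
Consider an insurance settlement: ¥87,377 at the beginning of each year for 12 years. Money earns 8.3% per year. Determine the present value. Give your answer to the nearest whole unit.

¥702,181

This is an annuity due: 12 payments of ¥87,377 at the beginning of each year.
Periodic rate r = 0.083 per year.
PV = PMT × [(1 − (1+r)^−n)/r] × (1+r) = 87,377 × [1 − (1+r)^−12] / r × (1+r) = ¥702,181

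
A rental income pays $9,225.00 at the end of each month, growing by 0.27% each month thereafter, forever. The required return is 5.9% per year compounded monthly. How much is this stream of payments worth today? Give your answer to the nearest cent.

Periodic rate r = 0.059/12 per month.
Growing perpetuity (Gordon): PV = PMT₁ / (r − g) = 9,225 / (r − 0.0027) = $4,161,654.14.

$4,161,654.14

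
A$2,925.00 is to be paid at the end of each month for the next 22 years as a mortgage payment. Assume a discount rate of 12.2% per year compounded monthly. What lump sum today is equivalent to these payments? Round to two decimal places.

A$267,789.64

This is an ordinary annuity: 264 payments of A$2,925.00 at the end of each month.
Periodic rate r = 0.122/12 per month; n is counted in months.
PV = PMT × [(1 − (1+r)^−n)/r] = 2,925 × [1 − (1+r)^−264] / r = A$267,789.64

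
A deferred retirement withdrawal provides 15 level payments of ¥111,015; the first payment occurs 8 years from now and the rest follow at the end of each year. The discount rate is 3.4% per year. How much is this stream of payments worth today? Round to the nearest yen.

¥1,019,029

Ordinary annuity of 15 payments, first payment at period 8.
Periodic rate r = 0.034 per year.
The ordinary-annuity PV formula values the stream one period before the first payment (period 7); discount that back 7 periods:
PV₀ = 111,015 × [1 − (1+r)^−15] / r × (1+r)^−7 = ¥1,019,029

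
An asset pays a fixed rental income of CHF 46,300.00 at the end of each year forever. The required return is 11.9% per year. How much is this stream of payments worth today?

CHF 389,075.63

Periodic rate r = 0.119 per year.
Level perpetuity: PV = PMT / r = 46,300 / (0.119) = CHF 389,075.63.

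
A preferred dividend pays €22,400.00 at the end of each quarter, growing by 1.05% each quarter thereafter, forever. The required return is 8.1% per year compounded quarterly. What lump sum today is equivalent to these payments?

Periodic rate r = 0.081/4 per quarter.
Growing perpetuity (Gordon): PV = PMT₁ / (r − g) = 22,400 / (r − 0.0105) = €2,297,435.90.

€2,297,435.90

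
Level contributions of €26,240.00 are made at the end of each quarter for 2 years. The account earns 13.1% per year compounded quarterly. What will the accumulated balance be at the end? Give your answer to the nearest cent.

€235,624.38

This is an ordinary annuity: 8 deposits of €26,240.00 at the end of each quarter.
Periodic rate r = 0.131/4 per quarter; n is counted in quarters.
FV = PMT × [((1+r)^n − 1)/r] = 26,240 × [(1+r)^8 − 1] / r = €235,624.38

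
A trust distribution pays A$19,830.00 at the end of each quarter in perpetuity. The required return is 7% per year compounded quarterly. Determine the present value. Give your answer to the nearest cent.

Periodic rate r = 0.07/4 per quarter.
Level perpetuity: PV = PMT / r = 19,830 / (0.07/4) = A$1,133,142.86.

A$1,133,142.86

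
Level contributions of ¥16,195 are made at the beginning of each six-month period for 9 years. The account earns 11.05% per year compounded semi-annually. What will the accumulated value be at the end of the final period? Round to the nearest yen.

This is an annuity due: 18 deposits of ¥16,195 at the beginning of each six-month period.
Periodic rate r = 0.1105/2 per half-year; n is counted in half-years.
FV = PMT × [((1+r)^n − 1)/r] × (1+r) = 16,195 × [(1+r)^18 − 1] / r × (1+r) = ¥505,013

¥505,013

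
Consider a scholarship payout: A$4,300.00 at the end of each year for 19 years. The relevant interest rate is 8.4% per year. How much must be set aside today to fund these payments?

This is an ordinary annuity: 19 payments of A$4,300.00 at the end of each year.
Periodic rate r = 0.084 per year.
PV = PMT × [(1 − (1+r)^−n)/r] = 4,300 × [1 − (1+r)^−19] / r = A$40,133.59

A$40,133.59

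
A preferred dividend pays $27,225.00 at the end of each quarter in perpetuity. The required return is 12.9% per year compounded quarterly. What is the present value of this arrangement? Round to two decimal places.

Periodic rate r = 0.129/4 per quarter.
Level perpetuity: PV = PMT / r = 27,225 / (0.129/4) = $844,186.05.

$844,186.05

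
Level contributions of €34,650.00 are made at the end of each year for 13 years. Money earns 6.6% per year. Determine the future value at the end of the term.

This is an ordinary annuity: 13 deposits of €34,650.00 at the end of each year.
Periodic rate r = 0.066 per year.
FV = PMT × [((1+r)^n − 1)/r] = 34,650 × [(1+r)^13 − 1] / r = €680,044.17

€680,044.17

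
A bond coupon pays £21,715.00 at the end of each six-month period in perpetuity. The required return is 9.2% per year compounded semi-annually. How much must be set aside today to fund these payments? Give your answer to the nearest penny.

£472,065.22

Periodic rate r = 0.092/2 per half-year.
Level perpetuity: PV = PMT / r = 21,715 / (0.092/2) = £472,065.22.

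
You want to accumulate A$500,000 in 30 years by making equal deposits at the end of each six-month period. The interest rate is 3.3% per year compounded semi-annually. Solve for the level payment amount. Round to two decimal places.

Level ordinary annuity; solve FV = PMT × [((1+r)^n − 1)/r] for PMT.
Periodic rate r = 0.033/2 per half-year; n is counted in half-years.
With n = 60: PMT = 500,000 / ([((1+r)^n − 1)/r]) = A$4,941.36

A$4,941.36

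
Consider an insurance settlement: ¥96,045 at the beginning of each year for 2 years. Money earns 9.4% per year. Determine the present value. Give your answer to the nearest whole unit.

This is an annuity due: 2 payments of ¥96,045 at the beginning of each year.
Periodic rate r = 0.094 per year.
PV = PMT × [(1 − (1+r)^−n)/r] × (1+r) = 96,045 × [1 − (1+r)^−2] / r × (1+r) = ¥183,838

¥183,838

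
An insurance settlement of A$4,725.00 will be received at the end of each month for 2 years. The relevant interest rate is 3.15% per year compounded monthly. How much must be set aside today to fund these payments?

This is an ordinary annuity: 24 payments of A$4,725.00 at the end of each month.
Periodic rate r = 0.0315/12 per month; n is counted in months.
PV = PMT × [(1 − (1+r)^−n)/r] = 4,725 × [1 − (1+r)^−24] / r = A$109,762.24

A$109,762.24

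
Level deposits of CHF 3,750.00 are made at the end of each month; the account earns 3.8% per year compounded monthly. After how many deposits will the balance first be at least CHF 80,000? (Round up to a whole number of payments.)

21 payments

Periodic rate r = 0.038/12 per month; n is counted in months.
Ordinary annuity FV: 80,000 = 3,750 × [((1+r)^n − 1)/r].
(1+r)^n = 1 + 80,000 × r / 3,750, so n = ln(1 + 80,000·r/3,750) / ln(1+r) = 20.68.
Round up to a whole number of payments: n = 21.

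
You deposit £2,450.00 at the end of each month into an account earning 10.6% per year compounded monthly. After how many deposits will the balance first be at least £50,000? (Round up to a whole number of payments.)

19 payments

Periodic rate r = 0.106/12 per month; n is counted in months.
Ordinary annuity FV: 50,000 = 2,450 × [((1+r)^n − 1)/r].
(1+r)^n = 1 + 50,000 × r / 2,450, so n = ln(1 + 50,000·r/2,450) / ln(1+r) = 18.85.
Round up to a whole number of payments: n = 19.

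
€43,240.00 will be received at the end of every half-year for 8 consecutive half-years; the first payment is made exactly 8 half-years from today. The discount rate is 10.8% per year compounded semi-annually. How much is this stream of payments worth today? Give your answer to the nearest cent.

Ordinary annuity of 8 payments, first payment at period 8.
Periodic rate r = 0.108/2 per half-year; n is counted in half-years.
The ordinary-annuity PV formula values the stream one period before the first payment (period 7); discount that back 7 periods:
PV₀ = 43,240 × [1 − (1+r)^−8] / r × (1+r)^−7 = €190,308.07

€190,308.07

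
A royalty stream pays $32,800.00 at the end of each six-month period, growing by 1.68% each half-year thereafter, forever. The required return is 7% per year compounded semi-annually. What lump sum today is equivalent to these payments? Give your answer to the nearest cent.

Periodic rate r = 0.07/2 per half-year.
Growing perpetuity (Gordon): PV = PMT₁ / (r − g) = 32,800 / (r − 0.0168) = $1,802,197.80.

$1,802,197.80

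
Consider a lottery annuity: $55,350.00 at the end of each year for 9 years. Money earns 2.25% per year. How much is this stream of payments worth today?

This is an ordinary annuity: 9 payments of $55,350.00 at the end of each year.
Periodic rate r = 0.0225 per year.
PV = PMT × [(1 − (1+r)^−n)/r] = 55,350 × [1 − (1+r)^−9] / r = $446,436.84

$446,436.84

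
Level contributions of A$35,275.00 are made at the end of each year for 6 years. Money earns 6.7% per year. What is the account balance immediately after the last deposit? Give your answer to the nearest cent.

A$250,431.82

This is an ordinary annuity: 6 deposits of A$35,275.00 at the end of each year.
Periodic rate r = 0.067 per year.
FV = PMT × [((1+r)^n − 1)/r] = 35,275 × [(1+r)^6 − 1] / r = A$250,431.82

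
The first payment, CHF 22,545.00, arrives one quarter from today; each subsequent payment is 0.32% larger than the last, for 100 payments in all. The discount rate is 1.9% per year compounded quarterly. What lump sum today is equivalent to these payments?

Periodic rate r = 0.019/4 per quarter; n is counted in quarters.
Growing ordinary annuity: PV = PMT₁ × [1 − ((1+g)/(1+r))^n] / (r − g) = 22,545 × [1 − ((1+0.0032)/(1+r))^100] / (r − 0.0032) = CHF 2,080,817.94.

CHF 2,080,817.94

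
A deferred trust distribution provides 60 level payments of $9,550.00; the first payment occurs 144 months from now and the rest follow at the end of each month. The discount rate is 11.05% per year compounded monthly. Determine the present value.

$118,287.56

Ordinary annuity of 60 payments, first payment at period 144.
Periodic rate r = 0.1105/12 per month; n is counted in months.
The ordinary-annuity PV formula values the stream one period before the first payment (period 143); discount that back 143 periods:
PV₀ = 9,550 × [1 − (1+r)^−60] / r × (1+r)^−143 = $118,287.56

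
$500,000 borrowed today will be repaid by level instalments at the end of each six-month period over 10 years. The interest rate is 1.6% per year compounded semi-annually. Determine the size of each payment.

$27,152.97

Level ordinary annuity; solve PV = PMT × [(1 − (1+r)^−n)/r] for PMT.
Periodic rate r = 0.016/2 per half-year; n is counted in half-years.
With n = 20: PMT = 500,000 / ([(1 − (1+r)^−n)/r]) = $27,152.97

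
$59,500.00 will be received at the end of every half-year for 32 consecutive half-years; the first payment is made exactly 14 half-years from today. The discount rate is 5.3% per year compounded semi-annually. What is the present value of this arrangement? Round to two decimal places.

$906,083.48

Ordinary annuity of 32 payments, first payment at period 14.
Periodic rate r = 0.053/2 per half-year; n is counted in half-years.
The ordinary-annuity PV formula values the stream one period before the first payment (period 13); discount that back 13 periods:
PV₀ = 59,500 × [1 − (1+r)^−32] / r × (1+r)^−13 = $906,083.48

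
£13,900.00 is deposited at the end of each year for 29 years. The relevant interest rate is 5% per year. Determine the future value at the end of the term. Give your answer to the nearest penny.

This is an ordinary annuity: 29 deposits of £13,900.00 at the end of each year.
Periodic rate r = 0.05 per year.
FV = PMT × [((1+r)^n − 1)/r] = 13,900 × [(1+r)^29 − 1] / r = £866,285.70

£866,285.70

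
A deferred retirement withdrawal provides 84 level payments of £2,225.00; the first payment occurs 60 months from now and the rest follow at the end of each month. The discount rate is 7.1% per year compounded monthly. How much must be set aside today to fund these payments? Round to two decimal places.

Ordinary annuity of 84 payments, first payment at period 60.
Periodic rate r = 0.071/12 per month; n is counted in months.
The ordinary-annuity PV formula values the stream one period before the first payment (period 59); discount that back 59 periods:
PV₀ = 2,225 × [1 − (1+r)^−84] / r × (1+r)^−59 = £103,752.77

£103,752.77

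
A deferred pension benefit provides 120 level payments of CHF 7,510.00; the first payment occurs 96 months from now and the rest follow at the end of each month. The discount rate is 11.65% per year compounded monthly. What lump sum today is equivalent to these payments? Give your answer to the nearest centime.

Ordinary annuity of 120 payments, first payment at period 96.
Periodic rate r = 0.1165/12 per month; n is counted in months.
The ordinary-annuity PV formula values the stream one period before the first payment (period 95); discount that back 95 periods:
PV₀ = 7,510 × [1 − (1+r)^−120] / r × (1+r)^−95 = CHF 212,034.93

CHF 212,034.93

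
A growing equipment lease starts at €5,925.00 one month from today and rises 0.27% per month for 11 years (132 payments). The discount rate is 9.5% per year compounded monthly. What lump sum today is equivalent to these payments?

€563,226.02

Periodic rate r = 0.095/12 per month; n is counted in months.
Growing ordinary annuity: PV = PMT₁ × [1 − ((1+g)/(1+r))^n] / (r − g) = 5,925 × [1 − ((1+0.0027)/(1+r))^132] / (r − 0.0027) = €563,226.02.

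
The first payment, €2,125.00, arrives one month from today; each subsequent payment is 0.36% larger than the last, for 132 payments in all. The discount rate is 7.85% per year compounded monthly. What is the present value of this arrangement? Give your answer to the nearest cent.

€231,494.76

Periodic rate r = 0.0785/12 per month; n is counted in months.
Growing ordinary annuity: PV = PMT₁ × [1 − ((1+g)/(1+r))^n] / (r − g) = 2,125 × [1 − ((1+0.0036)/(1+r))^132] / (r − 0.0036) = €231,494.76.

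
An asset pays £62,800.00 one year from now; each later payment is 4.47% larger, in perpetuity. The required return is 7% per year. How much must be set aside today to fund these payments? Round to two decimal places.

£2,482,213.44

Periodic rate r = 0.07 per year.
Growing perpetuity (Gordon): PV = PMT₁ / (r − g) = 62,800 / (r − 0.0447) = £2,482,213.44.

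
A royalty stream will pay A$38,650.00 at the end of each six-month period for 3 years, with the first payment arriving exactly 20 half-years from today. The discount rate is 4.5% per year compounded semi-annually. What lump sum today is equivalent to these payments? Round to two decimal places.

Ordinary annuity of 6 payments, first payment at period 20.
Periodic rate r = 0.045/2 per half-year; n is counted in half-years.
The ordinary-annuity PV formula values the stream one period before the first payment (period 19); discount that back 19 periods:
PV₀ = 38,650 × [1 − (1+r)^−6] / r × (1+r)^−19 = A$140,666.16

A$140,666.16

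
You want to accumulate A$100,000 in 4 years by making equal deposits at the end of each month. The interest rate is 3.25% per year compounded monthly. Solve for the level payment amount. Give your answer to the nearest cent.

Level ordinary annuity; solve FV = PMT × [((1+r)^n − 1)/r] for PMT.
Periodic rate r = 0.0325/12 per month; n is counted in months.
With n = 48: PMT = 100,000 / ([((1+r)^n − 1)/r]) = A$1,953.67

A$1,953.67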